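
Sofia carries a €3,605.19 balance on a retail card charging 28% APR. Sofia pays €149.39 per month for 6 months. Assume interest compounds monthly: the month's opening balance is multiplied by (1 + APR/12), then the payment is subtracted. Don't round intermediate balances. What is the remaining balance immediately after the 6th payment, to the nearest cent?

Monthly rate r = 28%/12 = 2.33333% = 0.0233333.
Each month: B ← B·(1+r) − €149.39.
Month 1: interest €84.12; balance after payment €3,539.92.
Month 2: interest €82.60; balance after payment €3,473.13.
Month 3: interest €81.04; balance after payment €3,404.78.
Month 4: interest €79.44; balance after payment €3,334.83.
Month 5: interest €77.81; balance after payment €3,263.26.
Month 6: interest €76.14; balance after payment €3,190.01.

€3,190.01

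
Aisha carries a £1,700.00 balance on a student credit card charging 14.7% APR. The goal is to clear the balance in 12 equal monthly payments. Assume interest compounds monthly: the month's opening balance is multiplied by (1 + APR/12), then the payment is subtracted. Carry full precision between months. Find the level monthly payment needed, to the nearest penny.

Monthly rate r = 14.7%/12 = 1.225% = 0.01225.
Level-payment amortization: P = B₀·r / (1 − (1+r)^(−n)) = 1700.00·0.01225 / (1 − 1.01225^(−12)).
Denominator 1 − (1+r)^(−12) = 0.13593468.
P = 20.825 / 0.13593468 ≈ 153.20.

£153.20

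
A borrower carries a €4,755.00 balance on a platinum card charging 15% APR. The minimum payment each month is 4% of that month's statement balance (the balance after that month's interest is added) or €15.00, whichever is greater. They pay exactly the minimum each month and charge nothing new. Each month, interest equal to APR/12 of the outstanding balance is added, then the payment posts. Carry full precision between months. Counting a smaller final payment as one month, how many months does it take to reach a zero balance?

Monthly rate r = 15%/12 = 1.25% = 0.0125.
While 4% of the post-interest balance exceeds €15.00, each month B ← (B·(1+r))·(1 − 0.04), i.e. B shrinks by the factor (1+r)·0.96 = 0.972.
This holds for months 1–90. Entering month 91 the balance is €369.07; 4% of the post-interest balance is now below €15.00, so the flat €15.00 minimum applies from here.
From month 91 a fixed €15.00 at rate r clears €369.07 in 30 more payments. Total: 90 + 30 = 120 months.

120 months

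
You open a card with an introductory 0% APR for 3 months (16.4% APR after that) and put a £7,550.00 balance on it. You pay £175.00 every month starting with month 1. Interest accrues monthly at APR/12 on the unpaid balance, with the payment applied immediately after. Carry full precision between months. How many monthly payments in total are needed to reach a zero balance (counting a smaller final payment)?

62 payments

Promo months 1–3 at r₀ = 0%/12 = 0; months 4+ at r₁ = 16.4%/12 = 0.0136667.
After month 3 (no interest yet): B = £7,550.00 − 3·£175.00 = £7,025.00.
Then at r₁ with £175.00/mo: n₂ = −ln(1 − r₁·B/P)/ln(1+r₁) ≈ 58.60 → 59 more payments.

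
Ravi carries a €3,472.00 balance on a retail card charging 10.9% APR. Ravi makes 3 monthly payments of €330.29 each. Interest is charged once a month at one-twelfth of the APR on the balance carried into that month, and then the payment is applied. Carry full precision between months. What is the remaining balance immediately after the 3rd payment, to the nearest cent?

Monthly rate r = 10.9%/12 = 0.908333% = 0.00908333.
Each month: B ← B·(1+r) − €330.29.
Month 1: interest €31.54; balance after payment €3,173.25.
Month 2: interest €28.82; balance after payment €2,871.78.
Month 3: interest €26.09; balance after payment €2,567.58.

€2,567.58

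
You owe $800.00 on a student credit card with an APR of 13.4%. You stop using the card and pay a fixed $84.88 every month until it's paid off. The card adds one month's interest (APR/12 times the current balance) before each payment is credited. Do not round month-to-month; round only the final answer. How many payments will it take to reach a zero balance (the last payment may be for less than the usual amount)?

11 months

Monthly rate r = 13.4%/12 = 1.11667% = 0.0111667.
Recurrence: B ← B·(1+r) − $84.88.
Month 1: interest $8.93; balance after payment $724.05.
Month 2: interest $8.09; balance after payment $647.26.
Closed form: n = −ln(1 − rB₀/P)/ln(1+r) = −ln(0.89475)/ln(1.01117) ≈ 10.014, so the balance reaches zero during payment 11.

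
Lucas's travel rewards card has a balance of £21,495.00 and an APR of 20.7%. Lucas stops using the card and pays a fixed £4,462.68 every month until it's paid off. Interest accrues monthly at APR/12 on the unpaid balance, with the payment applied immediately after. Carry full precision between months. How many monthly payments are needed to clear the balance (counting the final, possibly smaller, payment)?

Monthly rate r = 20.7%/12 = 1.725% = 0.01725.
Recurrence: B ← B·(1+r) − £4,462.68.
Month 1: interest £370.79; balance after payment £17,403.11.
Month 2: interest £300.20; balance after payment £13,240.63.
Month 3: interest £228.40; balance after payment £9,006.35.
Month 4: interest £155.36; balance after payment £4,699.03.
Month 5: interest £81.06; balance after payment £317.41.
Month 6: interest £5.48; balance after payment £0.00.

6 months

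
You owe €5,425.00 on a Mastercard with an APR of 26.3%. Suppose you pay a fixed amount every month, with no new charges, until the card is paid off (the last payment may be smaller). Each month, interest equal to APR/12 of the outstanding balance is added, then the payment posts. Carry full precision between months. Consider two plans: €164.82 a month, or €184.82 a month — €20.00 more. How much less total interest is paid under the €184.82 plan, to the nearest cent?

Monthly rate r = 26.3%/12 = 2.19167% = 0.0219167.
At €164.82/mo: n = ⌈−ln(1 − rB₀/P)/ln(1+r)⌉ = 59 payments (last €155.72); total interest = total paid − €5,425.00 = €4,290.28.
At €184.82/mo: 48 payments (last €102.38); total interest €3,363.92.
Interest saved = €4,290.28 − €3,363.92 = €926.36.

€926.36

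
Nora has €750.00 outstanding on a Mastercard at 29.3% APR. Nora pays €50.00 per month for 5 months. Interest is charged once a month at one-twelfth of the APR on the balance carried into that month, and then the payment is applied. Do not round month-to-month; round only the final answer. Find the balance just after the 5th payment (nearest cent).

Monthly rate r = 29.3%/12 = 2.44167% = 0.0244167.
Each month: B ← B·(1+r) − €50.00.
Month 1: interest €18.31; balance after payment €718.31.
Month 2: interest €17.54; balance after payment €685.85.
Month 3: interest €16.75; balance after payment €652.60.
Month 4: interest €15.93; balance after payment €618.53.
Month 5: interest €15.10; balance after payment €583.63.

€583.63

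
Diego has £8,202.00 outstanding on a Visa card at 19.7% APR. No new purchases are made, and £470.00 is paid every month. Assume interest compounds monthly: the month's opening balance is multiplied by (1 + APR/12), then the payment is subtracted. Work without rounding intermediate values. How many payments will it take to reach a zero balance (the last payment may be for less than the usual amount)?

21 payments

Monthly rate r = 19.7%/12 = 1.64167% = 0.0164167.
Recurrence: B ← B·(1+r) − £470.00.
Month 1: interest £134.65; balance after payment £7,866.65.
Month 2: interest £129.14; balance after payment £7,525.79.
Closed form: n = −ln(1 − rB₀/P)/ln(1+r) = −ln(0.71351)/ln(1.01642) ≈ 20.730, so the balance reaches zero during payment 21.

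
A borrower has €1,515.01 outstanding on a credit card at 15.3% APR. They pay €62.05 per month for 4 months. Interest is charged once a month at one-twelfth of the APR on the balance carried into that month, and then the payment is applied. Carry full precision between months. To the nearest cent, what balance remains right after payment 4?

€1,340.78

Monthly rate r = 15.3%/12 = 1.275% = 0.01275.
Each month: B ← B·(1+r) − €62.05.
Month 1: interest €19.32; balance after payment €1,472.28.
Month 2: interest €18.77; balance after payment €1,429.00.
Month 3: interest €18.22; balance after payment €1,385.17.
Month 4: interest €17.66; balance after payment €1,340.78.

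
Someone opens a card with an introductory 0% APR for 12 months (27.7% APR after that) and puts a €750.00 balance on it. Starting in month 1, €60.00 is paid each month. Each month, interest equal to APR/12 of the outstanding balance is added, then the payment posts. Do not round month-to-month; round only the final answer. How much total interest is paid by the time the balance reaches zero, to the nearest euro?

Promo months 1–12 at r₀ = 0%/12 = 0; months 13+ at r₁ = 27.7%/12 = 0.0230833.
After month 12 (no interest yet): B = €750.00 − 12·€60.00 = €30.00.
Then at r₁ with €60.00/mo: n₂ = −ln(1 − r₁·B/P)/ln(1+r₁) ≈ 0.51 → 1 more payments.
Total paid = 12·€60.00 + €30.69 = €750.69; interest = €750.69 − €750.00 = €0.69.

€1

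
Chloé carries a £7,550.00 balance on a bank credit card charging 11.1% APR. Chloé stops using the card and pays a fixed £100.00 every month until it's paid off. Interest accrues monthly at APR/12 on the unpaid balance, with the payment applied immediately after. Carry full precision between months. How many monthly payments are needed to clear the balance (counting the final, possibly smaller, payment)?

131 payments

Monthly rate r = 11.1%/12 = 0.925% = 0.00925.
Recurrence: B ← B·(1+r) − £100.00.
Month 1: interest £69.84; balance after payment £7,519.84.
Month 2: interest £69.56; balance after payment £7,489.40.
Closed form: n = −ln(1 − rB₀/P)/ln(1+r) = −ln(0.30163)/ln(1.00925) ≈ 130.174, so the balance reaches zero during payment 131.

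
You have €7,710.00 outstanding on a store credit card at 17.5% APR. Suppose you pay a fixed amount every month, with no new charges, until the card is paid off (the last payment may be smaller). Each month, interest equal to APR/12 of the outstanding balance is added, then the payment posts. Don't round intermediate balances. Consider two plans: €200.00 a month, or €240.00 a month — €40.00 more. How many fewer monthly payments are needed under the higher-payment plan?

14 fewer payments

Monthly rate r = 17.5%/12 = 1.45833% = 0.0145833.
At €200.00/mo: n = ⌈−ln(1 − rB₀/P)/ln(1+r)⌉ = 58 payments (last €9.98); total interest = total paid − €7,710.00 = €3,699.98.
At €240.00/mo: 44 payments (last €157.50); total interest €2,767.50.
Payments saved = 58 − 44 = 14.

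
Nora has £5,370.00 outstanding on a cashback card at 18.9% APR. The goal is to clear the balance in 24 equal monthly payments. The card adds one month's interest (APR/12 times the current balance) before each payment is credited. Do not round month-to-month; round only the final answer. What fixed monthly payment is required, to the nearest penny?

Monthly rate r = 18.9%/12 = 1.575% = 0.01575.
Level-payment amortization: P = B₀·r / (1 − (1+r)^(−n)) = 5370.00·0.01575 / (1 − 1.01575^(−24)).
Denominator 1 − (1+r)^(−24) = 0.312747931.
P = 84.5775 / 0.312747931 ≈ 270.43.

£270.43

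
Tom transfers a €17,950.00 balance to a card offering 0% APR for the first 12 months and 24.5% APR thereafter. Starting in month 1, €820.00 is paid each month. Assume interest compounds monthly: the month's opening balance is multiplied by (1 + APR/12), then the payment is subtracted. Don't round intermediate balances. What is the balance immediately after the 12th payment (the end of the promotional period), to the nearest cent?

€8,110.00

Promo months 1–12 at r₀ = 0%/12 = 0; months 13+ at r₁ = 24.5%/12 = 0.0204167.
After month 12 (no interest yet): B = €17,950.00 − 12·€820.00 = €8,110.00.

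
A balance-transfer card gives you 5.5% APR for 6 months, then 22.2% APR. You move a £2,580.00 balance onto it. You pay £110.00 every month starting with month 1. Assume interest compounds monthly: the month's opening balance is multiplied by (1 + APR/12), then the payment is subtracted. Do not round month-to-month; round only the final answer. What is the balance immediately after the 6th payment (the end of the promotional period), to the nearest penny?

£1,984.16

Promo months 1–6 at r₀ = 5.5%/12 = 0.00458333; months 7+ at r₁ = 22.2%/12 = 0.0185.
After month 6: iterate B ← B·(1+r₀) − £110.00 for 6 months → £1,984.16.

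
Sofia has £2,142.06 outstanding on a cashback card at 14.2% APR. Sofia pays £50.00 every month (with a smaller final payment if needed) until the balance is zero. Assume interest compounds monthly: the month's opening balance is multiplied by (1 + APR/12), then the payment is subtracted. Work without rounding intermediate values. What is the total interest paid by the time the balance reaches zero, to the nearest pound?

£864

Monthly rate r = 14.2%/12 = 1.18333% = 0.0118333.
Payoff takes n = ⌈−ln(1 − rB₀/P)/ln(1+r)⌉ = ⌈60.112⌉ = 61 payments; the last is £5.64.
Total paid = 60·£50.00 + £5.64 = £3,005.64.
Total interest = total paid − principal = £3,005.64 − £2,142.06 = £863.58.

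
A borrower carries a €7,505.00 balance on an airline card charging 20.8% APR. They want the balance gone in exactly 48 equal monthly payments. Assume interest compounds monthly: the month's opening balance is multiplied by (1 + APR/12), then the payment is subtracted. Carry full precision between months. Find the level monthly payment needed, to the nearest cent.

€231.59

Monthly rate r = 20.8%/12 = 1.73333% = 0.0173333.
Level-payment amortization: P = B₀·r / (1 − (1+r)^(−n)) = 7505.00·0.0173333 / (1 − 1.01733^(−48)).
Denominator 1 − (1+r)^(−48) = 0.561708729.
P = 130.087 / 0.561708729 ≈ 231.59.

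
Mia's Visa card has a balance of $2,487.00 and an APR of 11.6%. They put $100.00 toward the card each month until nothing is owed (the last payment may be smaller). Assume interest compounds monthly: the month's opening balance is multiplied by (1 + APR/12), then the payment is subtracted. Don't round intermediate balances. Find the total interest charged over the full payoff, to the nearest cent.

$371.43

Monthly rate r = 11.6%/12 = 0.966667% = 0.00966667.
Payoff takes n = ⌈−ln(1 − rB₀/P)/ln(1+r)⌉ = ⌈28.583⌉ = 29 payments; the last is $58.43.
Total paid = 28·$100.00 + $58.43 = $2,858.43.
Total interest = total paid − principal = $2,858.43 − $2,487.00 = $371.43.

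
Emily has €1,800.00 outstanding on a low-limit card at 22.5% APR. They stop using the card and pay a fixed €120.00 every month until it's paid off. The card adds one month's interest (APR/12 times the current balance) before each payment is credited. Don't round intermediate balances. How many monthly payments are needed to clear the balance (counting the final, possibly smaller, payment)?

Monthly rate r = 22.5%/12 = 1.875% = 0.01875.
Recurrence: B ← B·(1+r) − €120.00.
Month 1: interest €33.75; balance after payment €1,713.75.
Month 2: interest €32.13; balance after payment €1,625.88.
Closed form: n = −ln(1 − rB₀/P)/ln(1+r) = −ln(0.71875)/ln(1.01875) ≈ 17.777, so the balance reaches zero during payment 18.

18 payments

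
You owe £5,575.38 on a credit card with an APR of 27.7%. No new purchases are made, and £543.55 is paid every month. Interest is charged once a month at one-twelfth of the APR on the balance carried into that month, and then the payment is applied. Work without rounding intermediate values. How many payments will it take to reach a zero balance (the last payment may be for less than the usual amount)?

Monthly rate r = 27.7%/12 = 2.30833% = 0.0230833.
Recurrence: B ← B·(1+r) − £543.55.
Month 1: interest £128.70; balance after payment £5,160.53.
Month 2: interest £119.12; balance after payment £4,736.10.
Closed form: n = −ln(1 − rB₀/P)/ln(1+r) = −ln(0.76323)/ln(1.02308) ≈ 11.840, so the balance reaches zero during payment 12.

12 payments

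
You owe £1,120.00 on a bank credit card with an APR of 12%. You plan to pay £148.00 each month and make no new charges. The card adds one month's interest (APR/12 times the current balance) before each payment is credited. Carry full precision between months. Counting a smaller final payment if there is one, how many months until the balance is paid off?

8 payments

Monthly rate r = 12%/12 = 1% = 0.01.
Recurrence: B ← B·(1+r) − £148.00.
Month 1: interest £11.20; balance after payment £983.20.
Month 2: interest £9.83; balance after payment £845.03.
Closed form: n = −ln(1 − rB₀/P)/ln(1+r) = −ln(0.92432)/ln(1.01) ≈ 7.909, so the balance reaches zero during payment 8.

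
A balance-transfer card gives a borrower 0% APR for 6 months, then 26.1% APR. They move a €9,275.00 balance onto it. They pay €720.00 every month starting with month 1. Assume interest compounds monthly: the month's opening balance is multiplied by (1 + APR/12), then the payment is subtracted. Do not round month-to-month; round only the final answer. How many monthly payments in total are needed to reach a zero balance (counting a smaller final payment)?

14 payments

Promo months 1–6 at r₀ = 0%/12 = 0; months 7+ at r₁ = 26.1%/12 = 0.02175.
After month 6 (no interest yet): B = €9,275.00 − 6·€720.00 = €4,955.00.
Then at r₁ with €720.00/mo: n₂ = −ln(1 − r₁·B/P)/ln(1+r₁) ≈ 7.54 → 8 more payments.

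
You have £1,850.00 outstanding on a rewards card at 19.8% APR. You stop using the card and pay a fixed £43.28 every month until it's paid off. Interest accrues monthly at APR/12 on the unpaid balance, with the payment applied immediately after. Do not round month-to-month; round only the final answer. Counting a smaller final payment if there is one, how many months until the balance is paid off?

75 payments

Monthly rate r = 19.8%/12 = 1.65% = 0.0165.
Recurrence: B ← B·(1+r) − £43.28.
Month 1: interest £30.53; balance after payment £1,837.25.
Month 2: interest £30.31; balance after payment £1,824.28.
Closed form: n = −ln(1 − rB₀/P)/ln(1+r) = −ln(0.29471)/ln(1.0165) ≈ 74.656, so the balance reaches zero during payment 75.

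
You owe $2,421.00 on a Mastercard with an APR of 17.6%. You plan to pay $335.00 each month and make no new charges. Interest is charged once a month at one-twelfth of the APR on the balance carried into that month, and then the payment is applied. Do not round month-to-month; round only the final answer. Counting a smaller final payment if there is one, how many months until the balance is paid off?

Monthly rate r = 17.6%/12 = 1.46667% = 0.0146667.
Recurrence: B ← B·(1+r) − $335.00.
Month 1: interest $35.51; balance after payment $2,121.51.
Month 2: interest $31.12; balance after payment $1,817.62.
Closed form: n = −ln(1 − rB₀/P)/ln(1+r) = −ln(0.89401)/ln(1.01467) ≈ 7.695, so the balance reaches zero during payment 8.

8 payments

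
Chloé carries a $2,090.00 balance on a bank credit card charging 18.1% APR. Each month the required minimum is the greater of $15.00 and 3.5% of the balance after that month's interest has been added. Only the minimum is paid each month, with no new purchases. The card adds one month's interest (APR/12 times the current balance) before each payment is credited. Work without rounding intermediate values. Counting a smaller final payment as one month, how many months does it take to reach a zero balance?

Monthly rate r = 18.1%/12 = 1.50833% = 0.0150833.
While 3.5% of the post-interest balance exceeds $15.00, each month B ← (B·(1+r))·(1 − 0.035), i.e. B shrinks by the factor (1+r)·0.965 = 0.97956.
This holds for months 1–78. Entering month 79 the balance is $417.26; 3.5% of the post-interest balance is now below $15.00, so the flat $15.00 minimum applies from here.
From month 79 a fixed $15.00 at rate r clears $417.26 in 37 more payments. Total: 78 + 37 = 115 months.

115 months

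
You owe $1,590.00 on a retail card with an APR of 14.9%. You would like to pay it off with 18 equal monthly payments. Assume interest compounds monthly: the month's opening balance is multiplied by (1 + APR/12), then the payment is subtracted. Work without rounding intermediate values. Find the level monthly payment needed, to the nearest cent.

Monthly rate r = 14.9%/12 = 1.24167% = 0.0124167.
Level-payment amortization: P = B₀·r / (1 − (1+r)^(−n)) = 1590.00·0.0124167 / (1 − 1.01242^(−18)).
Denominator 1 − (1+r)^(−18) = 0.199183797.
P = 19.7425 / 0.199183797 ≈ 99.12.

$99.12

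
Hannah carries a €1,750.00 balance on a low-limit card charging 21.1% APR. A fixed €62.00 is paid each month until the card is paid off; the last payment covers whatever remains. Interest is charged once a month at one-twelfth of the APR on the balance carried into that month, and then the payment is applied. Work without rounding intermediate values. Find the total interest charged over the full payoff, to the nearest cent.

Monthly rate r = 21.1%/12 = 1.75833% = 0.0175833.
Payoff takes n = ⌈−ln(1 − rB₀/P)/ln(1+r)⌉ = ⌈39.344⌉ = 40 payments; the last is €21.43.
Total paid = 39·€62.00 + €21.43 = €2,439.43.
Total interest = total paid − principal = €2,439.43 − €1,750.00 = €689.43.

€689.43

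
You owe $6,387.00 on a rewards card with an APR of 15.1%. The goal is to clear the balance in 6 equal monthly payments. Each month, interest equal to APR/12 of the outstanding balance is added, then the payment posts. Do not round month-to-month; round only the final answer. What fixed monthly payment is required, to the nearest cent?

Monthly rate r = 15.1%/12 = 1.25833% = 0.0125833.
Level-payment amortization: P = B₀·r / (1 − (1+r)^(−n)) = 6387.00·0.0125833 / (1 − 1.01258^(−6)).
Denominator 1 − (1+r)^(−6) = 0.07228335.
P = 80.3697 / 0.07228335 ≈ 1111.87.

$1,111.87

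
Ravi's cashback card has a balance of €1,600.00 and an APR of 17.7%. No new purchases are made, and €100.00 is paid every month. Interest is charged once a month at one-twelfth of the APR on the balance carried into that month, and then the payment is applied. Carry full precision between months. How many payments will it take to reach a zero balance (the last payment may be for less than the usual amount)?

19 months

Monthly rate r = 17.7%/12 = 1.475% = 0.01475.
Recurrence: B ← B·(1+r) − €100.00.
Month 1: interest €23.60; balance after payment €1,523.60.
Month 2: interest €22.47; balance after payment €1,446.07.
Closed form: n = −ln(1 − rB₀/P)/ln(1+r) = −ln(0.764)/ln(1.01475) ≈ 18.384, so the balance reaches zero during payment 19.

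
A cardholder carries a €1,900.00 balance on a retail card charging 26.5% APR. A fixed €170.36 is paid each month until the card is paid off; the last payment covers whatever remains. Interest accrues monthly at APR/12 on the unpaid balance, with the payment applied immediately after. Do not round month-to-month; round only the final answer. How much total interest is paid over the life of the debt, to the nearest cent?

€305.35

Monthly rate r = 26.5%/12 = 2.20833% = 0.0220833.
Payoff takes n = ⌈−ln(1 − rB₀/P)/ln(1+r)⌉ = ⌈12.945⌉ = 13 payments; the last is €161.03.
Total paid = 12·€170.36 + €161.03 = €2,205.35.
Total interest = total paid − principal = €2,205.35 − €1,900.00 = €305.35.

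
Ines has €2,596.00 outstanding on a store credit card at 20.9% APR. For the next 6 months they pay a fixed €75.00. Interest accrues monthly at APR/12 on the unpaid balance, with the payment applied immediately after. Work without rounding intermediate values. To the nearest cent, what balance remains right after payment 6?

Monthly rate r = 20.9%/12 = 1.74167% = 0.0174167.
Each month: B ← B·(1+r) − €75.00.
Month 1: interest €45.21; balance after payment €2,566.21.
Month 2: interest €44.69; balance after payment €2,535.91.
Month 3: interest €44.17; balance after payment €2,505.08.
Month 4: interest €43.63; balance after payment €2,473.71.
Month 5: interest €43.08; balance after payment €2,441.79.
Month 6: interest €42.53; balance after payment €2,409.32.

€2,409.32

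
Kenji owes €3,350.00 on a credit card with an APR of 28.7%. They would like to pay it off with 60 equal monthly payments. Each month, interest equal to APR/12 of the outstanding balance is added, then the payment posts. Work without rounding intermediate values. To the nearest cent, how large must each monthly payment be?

€105.72

Monthly rate r = 28.7%/12 = 2.39167% = 0.0239167.
Level-payment amortization: P = B₀·r / (1 − (1+r)^(−n)) = 3350.00·0.0239167 / (1 − 1.02392^(−60)).
Denominator 1 − (1+r)^(−60) = 0.757828369.
P = 80.1208 / 0.757828369 ≈ 105.72.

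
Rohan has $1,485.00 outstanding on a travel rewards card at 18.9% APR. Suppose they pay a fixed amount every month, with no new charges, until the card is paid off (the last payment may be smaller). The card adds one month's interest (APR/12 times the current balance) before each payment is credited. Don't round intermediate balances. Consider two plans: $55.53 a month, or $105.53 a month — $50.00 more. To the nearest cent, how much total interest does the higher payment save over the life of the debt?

$250.94

Monthly rate r = 18.9%/12 = 1.575% = 0.01575.
At $55.53/mo: n = ⌈−ln(1 − rB₀/P)/ln(1+r)⌉ = 35 payments (last $54.93); total interest = total paid − $1,485.00 = $457.95.
At $105.53/mo: 17 payments (last $3.53); total interest $207.01.
Interest saved = $457.95 − $207.01 = $250.94.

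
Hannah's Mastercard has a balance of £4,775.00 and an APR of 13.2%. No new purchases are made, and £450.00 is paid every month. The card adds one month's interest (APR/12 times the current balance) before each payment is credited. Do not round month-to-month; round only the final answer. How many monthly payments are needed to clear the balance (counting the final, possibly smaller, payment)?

Monthly rate r = 13.2%/12 = 1.1% = 0.011.
Recurrence: B ← B·(1+r) − £450.00.
Month 1: interest £52.52; balance after payment £4,377.52.
Month 2: interest £48.15; balance after payment £3,975.68.
Closed form: n = −ln(1 − rB₀/P)/ln(1+r) = −ln(0.88328)/ln(1.011) ≈ 11.345, so the balance reaches zero during payment 12.

12 months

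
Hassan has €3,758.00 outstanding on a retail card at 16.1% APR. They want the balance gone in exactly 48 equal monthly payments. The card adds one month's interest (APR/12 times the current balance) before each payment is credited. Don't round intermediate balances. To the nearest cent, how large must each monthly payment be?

Monthly rate r = 16.1%/12 = 1.34167% = 0.0134167.
Level-payment amortization: P = B₀·r / (1 − (1+r)^(−n)) = 3758.00·0.0134167 / (1 − 1.01342^(−48)).
Denominator 1 − (1+r)^(−48) = 0.472558906.
P = 50.4198 / 0.472558906 ≈ 106.70.

€106.70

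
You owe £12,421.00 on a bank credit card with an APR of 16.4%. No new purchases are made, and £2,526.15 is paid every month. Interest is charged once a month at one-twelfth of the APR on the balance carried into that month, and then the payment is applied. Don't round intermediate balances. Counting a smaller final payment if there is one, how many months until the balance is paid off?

Monthly rate r = 16.4%/12 = 1.36667% = 0.0136667.
Recurrence: B ← B·(1+r) − £2,526.15.
Month 1: interest £169.75; balance after payment £10,064.60.
Month 2: interest £137.55; balance after payment £7,676.00.
Month 3: interest £104.91; balance after payment £5,254.76.
Month 4: interest £71.82; balance after payment £2,800.42.
Month 5: interest £38.27; balance after payment £312.55.
Month 6: interest £4.27; balance after payment £0.00.

6 payments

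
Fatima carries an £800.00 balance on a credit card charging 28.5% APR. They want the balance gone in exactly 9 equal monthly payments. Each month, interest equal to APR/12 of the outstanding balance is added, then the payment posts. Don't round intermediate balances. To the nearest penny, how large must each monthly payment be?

Monthly rate r = 28.5%/12 = 2.375% = 0.02375.
Level-payment amortization: P = B₀·r / (1 − (1+r)^(−n)) = 800.00·0.02375 / (1 − 1.02375^(−9)).
Denominator 1 − (1+r)^(−9) = 0.190429327.
P = 19 / 0.190429327 ≈ 99.77.

£99.77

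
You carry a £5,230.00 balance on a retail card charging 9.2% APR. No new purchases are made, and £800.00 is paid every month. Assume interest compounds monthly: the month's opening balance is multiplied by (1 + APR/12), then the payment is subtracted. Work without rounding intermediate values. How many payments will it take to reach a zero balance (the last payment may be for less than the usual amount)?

7 months

Monthly rate r = 9.2%/12 = 0.766667% = 0.00766667.
Recurrence: B ← B·(1+r) − £800.00.
Month 1: interest £40.10; balance after payment £4,470.10.
Month 2: interest £34.27; balance after payment £3,704.37.
Closed form: n = −ln(1 − rB₀/P)/ln(1+r) = −ln(0.94988)/ln(1.00767) ≈ 6.733, so the balance reaches zero during payment 7.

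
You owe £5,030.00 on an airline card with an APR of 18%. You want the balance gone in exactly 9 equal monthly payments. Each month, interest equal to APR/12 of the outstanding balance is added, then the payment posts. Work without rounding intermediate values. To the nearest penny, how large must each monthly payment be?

£601.64

Monthly rate r = 18%/12 = 1.5% = 0.015.
Level-payment amortization: P = B₀·r / (1 − (1+r)^(−n)) = 5030.00·0.015 / (1 − 1.015^(−9)).
Denominator 1 − (1+r)^(−9) = 0.12540776.
P = 75.45 / 0.12540776 ≈ 601.64.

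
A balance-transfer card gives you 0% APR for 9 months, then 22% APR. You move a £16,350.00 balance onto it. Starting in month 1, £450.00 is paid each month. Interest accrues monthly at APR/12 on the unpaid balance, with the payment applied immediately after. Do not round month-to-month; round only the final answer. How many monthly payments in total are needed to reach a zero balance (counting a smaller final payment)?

48 months

Promo months 1–9 at r₀ = 0%/12 = 0; months 10+ at r₁ = 22%/12 = 0.0183333.
After month 9 (no interest yet): B = £16,350.00 − 9·£450.00 = £12,300.00.
Then at r₁ with £450.00/mo: n₂ = −ln(1 − r₁·B/P)/ln(1+r₁) ≈ 38.28 → 39 more payments.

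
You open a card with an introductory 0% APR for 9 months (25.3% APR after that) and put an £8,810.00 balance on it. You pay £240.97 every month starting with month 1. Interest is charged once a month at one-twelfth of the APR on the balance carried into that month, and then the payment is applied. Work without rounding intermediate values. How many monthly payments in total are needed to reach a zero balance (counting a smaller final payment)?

Promo months 1–9 at r₀ = 0%/12 = 0; months 10+ at r₁ = 25.3%/12 = 0.0210833.
After month 9 (no interest yet): B = £8,810.00 − 9·£240.97 = £6,641.27.
Then at r₁ with £240.97/mo: n₂ = −ln(1 − r₁·B/P)/ln(1+r₁) ≈ 41.70 → 42 more payments.

51 payments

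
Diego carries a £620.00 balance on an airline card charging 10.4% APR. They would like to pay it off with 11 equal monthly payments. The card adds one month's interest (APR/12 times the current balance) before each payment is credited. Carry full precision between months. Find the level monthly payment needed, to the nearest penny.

Monthly rate r = 10.4%/12 = 0.866667% = 0.00866667.
Level-payment amortization: P = B₀·r / (1 − (1+r)^(−n)) = 620.00·0.00866667 / (1 − 1.00867^(−11)).
Denominator 1 − (1+r)^(−11) = 0.0905566716.
P = 5.37333 / 0.0905566716 ≈ 59.34.

£59.34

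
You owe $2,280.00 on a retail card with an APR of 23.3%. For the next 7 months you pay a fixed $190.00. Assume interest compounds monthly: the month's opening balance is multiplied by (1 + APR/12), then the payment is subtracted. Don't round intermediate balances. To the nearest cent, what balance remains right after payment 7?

$1,198.51

Monthly rate r = 23.3%/12 = 1.94167% = 0.0194167.
Each month: B ← B·(1+r) − $190.00.
Month 1: interest $44.27; balance after payment $2,134.27.
Month 2: interest $41.44; balance after payment $1,985.71.
Month 3: interest $38.56; balance after payment $1,834.27.
Month 4: interest $35.62; balance after payment $1,679.88.
Month 5: interest $32.62; balance after payment $1,522.50.
Month 6: interest $29.56; balance after payment $1,362.06.
Month 7: interest $26.45; balance after payment $1,198.51.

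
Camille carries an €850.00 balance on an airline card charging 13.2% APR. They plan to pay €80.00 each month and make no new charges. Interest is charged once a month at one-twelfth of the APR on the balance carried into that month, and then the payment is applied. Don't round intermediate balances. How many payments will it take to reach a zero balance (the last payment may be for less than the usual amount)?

12 payments

Monthly rate r = 13.2%/12 = 1.1% = 0.011.
Recurrence: B ← B·(1+r) − €80.00.
Month 1: interest €9.35; balance after payment €779.35.
Month 2: interest €8.57; balance after payment €707.92.
Closed form: n = −ln(1 − rB₀/P)/ln(1+r) = −ln(0.88313)/ln(1.011) ≈ 11.361, so the balance reaches zero during payment 12.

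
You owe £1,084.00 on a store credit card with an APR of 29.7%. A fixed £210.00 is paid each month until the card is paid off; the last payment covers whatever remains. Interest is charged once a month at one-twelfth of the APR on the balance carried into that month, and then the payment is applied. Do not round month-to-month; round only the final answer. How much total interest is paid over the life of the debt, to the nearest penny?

Monthly rate r = 29.7%/12 = 2.475% = 0.02475.
Payoff takes n = ⌈−ln(1 − rB₀/P)/ln(1+r)⌉ = ⌈5.591⌉ = 6 payments; the last is £124.69.
Total paid = 5·£210.00 + £124.69 = £1,174.69.
Total interest = total paid − principal = £1,174.69 − £1,084.00 = £90.69.

£90.69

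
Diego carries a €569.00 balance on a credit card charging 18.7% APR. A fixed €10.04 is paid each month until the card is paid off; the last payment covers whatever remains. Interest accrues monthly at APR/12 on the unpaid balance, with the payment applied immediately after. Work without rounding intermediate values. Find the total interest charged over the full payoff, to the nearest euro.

€825

Monthly rate r = 18.7%/12 = 1.55833% = 0.0155833.
Payoff takes n = ⌈−ln(1 − rB₀/P)/ln(1+r)⌉ = ⌈138.842⌉ = 139 payments; the last is €8.47.
Total paid = 138·€10.04 + €8.47 = €1,393.99.
Total interest = total paid − principal = €1,393.99 − €569.00 = €824.99.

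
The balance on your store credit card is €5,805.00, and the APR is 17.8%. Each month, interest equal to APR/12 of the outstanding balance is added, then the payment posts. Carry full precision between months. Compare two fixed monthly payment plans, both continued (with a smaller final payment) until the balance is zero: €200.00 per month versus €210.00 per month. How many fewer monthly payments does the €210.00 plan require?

Monthly rate r = 17.8%/12 = 1.48333% = 0.0148333.
At €200.00/mo: n = ⌈−ln(1 − rB₀/P)/ln(1+r)⌉ = 39 payments (last €48.29); total interest = total paid − €5,805.00 = €1,843.29.
At €210.00/mo: 36 payments (last €176.20); total interest €1,721.20.
Payments saved = 39 − 36 = 3.

3 fewer payments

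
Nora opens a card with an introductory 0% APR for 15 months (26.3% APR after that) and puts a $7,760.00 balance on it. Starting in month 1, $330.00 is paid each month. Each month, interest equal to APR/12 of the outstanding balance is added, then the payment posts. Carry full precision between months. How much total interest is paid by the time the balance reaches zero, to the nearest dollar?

$335

Promo months 1–15 at r₀ = 0%/12 = 0; months 16+ at r₁ = 26.3%/12 = 0.0219167.
After month 15 (no interest yet): B = $7,760.00 − 15·$330.00 = $2,810.00.
Then at r₁ with $330.00/mo: n₂ = −ln(1 − r₁·B/P)/ln(1+r₁) ≈ 9.53 → 10 more payments.
Total paid = 24·$330.00 + $175.05 = $8,095.05; interest = $8,095.05 − $7,760.00 = $335.05.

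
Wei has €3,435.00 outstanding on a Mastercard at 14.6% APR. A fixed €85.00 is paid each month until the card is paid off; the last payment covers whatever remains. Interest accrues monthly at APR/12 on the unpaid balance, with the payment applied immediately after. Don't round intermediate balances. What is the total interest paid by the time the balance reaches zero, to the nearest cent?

€1,320.91

Monthly rate r = 14.6%/12 = 1.21667% = 0.0121667.
Payoff takes n = ⌈−ln(1 − rB₀/P)/ln(1+r)⌉ = ⌈55.952⌉ = 56 payments; the last is €80.91.
Total paid = 55·€85.00 + €80.91 = €4,755.91.
Total interest = total paid − principal = €4,755.91 − €3,435.00 = €1,320.91.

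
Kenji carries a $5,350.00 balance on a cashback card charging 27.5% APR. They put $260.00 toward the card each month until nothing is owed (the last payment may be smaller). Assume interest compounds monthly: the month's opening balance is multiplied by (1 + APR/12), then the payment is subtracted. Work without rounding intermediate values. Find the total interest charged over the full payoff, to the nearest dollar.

Monthly rate r = 27.5%/12 = 2.29167% = 0.0229167.
Payoff takes n = ⌈−ln(1 − rB₀/P)/ln(1+r)⌉ = ⌈28.150⌉ = 29 payments; the last is $39.29.
Total paid = 28·$260.00 + $39.29 = $7,319.29.
Total interest = total paid − principal = $7,319.29 − $5,350.00 = $1,969.29.

$1,969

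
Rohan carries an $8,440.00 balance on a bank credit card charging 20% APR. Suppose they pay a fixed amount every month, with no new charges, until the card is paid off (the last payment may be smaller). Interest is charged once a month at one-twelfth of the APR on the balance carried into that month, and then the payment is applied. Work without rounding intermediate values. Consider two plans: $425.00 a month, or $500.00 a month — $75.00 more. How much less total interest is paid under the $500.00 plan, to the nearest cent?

Monthly rate r = 20%/12 = 1.66667% = 0.0166667.
At $425.00/mo: n = ⌈−ln(1 − rB₀/P)/ln(1+r)⌉ = 25 payments (last $135.46); total interest = total paid − $8,440.00 = $1,895.46.
At $500.00/mo: 20 payments (last $493.15); total interest $1,553.15.
Interest saved = $1,895.46 − $1,553.15 = $342.31.

$342.31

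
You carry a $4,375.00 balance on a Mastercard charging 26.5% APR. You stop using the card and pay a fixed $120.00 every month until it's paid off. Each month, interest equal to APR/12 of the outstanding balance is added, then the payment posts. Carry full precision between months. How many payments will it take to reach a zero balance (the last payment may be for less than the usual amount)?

Monthly rate r = 26.5%/12 = 2.20833% = 0.0220833.
Recurrence: B ← B·(1+r) − $120.00.
Month 1: interest $96.61; balance after payment $4,351.61.
Month 2: interest $96.10; balance after payment $4,327.71.
Closed form: n = −ln(1 − rB₀/P)/ln(1+r) = −ln(0.19488)/ln(1.02208) ≈ 74.870, so the balance reaches zero during payment 75.

75 months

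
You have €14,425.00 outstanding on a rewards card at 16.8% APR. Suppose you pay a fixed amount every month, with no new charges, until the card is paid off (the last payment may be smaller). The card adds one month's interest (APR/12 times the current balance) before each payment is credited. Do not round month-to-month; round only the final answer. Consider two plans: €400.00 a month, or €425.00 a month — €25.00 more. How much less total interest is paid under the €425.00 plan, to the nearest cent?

€516.68

Monthly rate r = 16.8%/12 = 1.4% = 0.014.
At €400.00/mo: n = ⌈−ln(1 − rB₀/P)/ln(1+r)⌉ = 51 payments (last €225.09); total interest = total paid − €14,425.00 = €5,800.09.
At €425.00/mo: 47 payments (last €158.41); total interest €5,283.41.
Interest saved = €5,800.09 − €5,283.41 = €516.68.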